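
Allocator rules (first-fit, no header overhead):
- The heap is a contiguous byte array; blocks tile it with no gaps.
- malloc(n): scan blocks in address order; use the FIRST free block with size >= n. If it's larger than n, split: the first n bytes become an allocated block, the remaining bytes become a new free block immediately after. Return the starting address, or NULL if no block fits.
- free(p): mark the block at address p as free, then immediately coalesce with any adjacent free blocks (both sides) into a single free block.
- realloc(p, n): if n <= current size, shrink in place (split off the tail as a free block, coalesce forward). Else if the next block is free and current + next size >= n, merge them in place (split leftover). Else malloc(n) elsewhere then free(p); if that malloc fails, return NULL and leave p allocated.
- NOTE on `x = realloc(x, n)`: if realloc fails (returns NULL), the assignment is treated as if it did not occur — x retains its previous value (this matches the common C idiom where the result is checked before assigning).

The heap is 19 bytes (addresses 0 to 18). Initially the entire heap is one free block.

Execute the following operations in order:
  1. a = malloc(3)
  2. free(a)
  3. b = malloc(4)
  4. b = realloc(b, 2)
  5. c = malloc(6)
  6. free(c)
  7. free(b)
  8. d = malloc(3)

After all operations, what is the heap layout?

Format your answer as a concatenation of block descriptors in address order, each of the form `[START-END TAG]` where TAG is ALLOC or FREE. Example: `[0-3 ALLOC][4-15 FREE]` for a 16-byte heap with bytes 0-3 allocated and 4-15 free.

Answer: [0-2 ALLOC][3-18 FREE]

Derivation:
Op 1: a = malloc(3) -> a = 0; heap: [0-2 ALLOC][3-18 FREE]
Op 2: free(a) -> (freed a); heap: [0-18 FREE]
Op 3: b = malloc(4) -> b = 0; heap: [0-3 ALLOC][4-18 FREE]
Op 4: b = realloc(b, 2) -> b = 0; heap: [0-1 ALLOC][2-18 FREE]
Op 5: c = malloc(6) -> c = 2; heap: [0-1 ALLOC][2-7 ALLOC][8-18 FREE]
Op 6: free(c) -> (freed c); heap: [0-1 ALLOC][2-18 FREE]
Op 7: free(b) -> (freed b); heap: [0-18 FREE]
Op 8: d = malloc(3) -> d = 0; heap: [0-2 ALLOC][3-18 FREE]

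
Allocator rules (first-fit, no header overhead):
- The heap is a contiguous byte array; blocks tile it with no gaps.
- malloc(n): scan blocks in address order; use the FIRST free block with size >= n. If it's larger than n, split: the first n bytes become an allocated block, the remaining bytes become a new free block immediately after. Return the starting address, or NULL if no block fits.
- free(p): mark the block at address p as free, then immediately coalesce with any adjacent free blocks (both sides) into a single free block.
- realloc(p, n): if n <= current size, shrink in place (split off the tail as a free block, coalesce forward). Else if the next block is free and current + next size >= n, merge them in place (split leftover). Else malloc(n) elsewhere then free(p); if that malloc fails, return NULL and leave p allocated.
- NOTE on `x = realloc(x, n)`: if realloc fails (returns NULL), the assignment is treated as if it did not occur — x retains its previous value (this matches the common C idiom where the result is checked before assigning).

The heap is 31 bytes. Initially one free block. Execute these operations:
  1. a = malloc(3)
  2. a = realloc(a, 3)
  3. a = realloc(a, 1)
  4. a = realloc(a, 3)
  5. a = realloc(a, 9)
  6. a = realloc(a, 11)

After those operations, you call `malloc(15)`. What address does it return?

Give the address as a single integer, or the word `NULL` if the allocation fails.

Op 1: a = malloc(3) -> a = 0; heap: [0-2 ALLOC][3-30 FREE]
Op 2: a = realloc(a, 3) -> a = 0; heap: [0-2 ALLOC][3-30 FREE]
Op 3: a = realloc(a, 1) -> a = 0; heap: [0-0 ALLOC][1-30 FREE]
Op 4: a = realloc(a, 3) -> a = 0; heap: [0-2 ALLOC][3-30 FREE]
Op 5: a = realloc(a, 9) -> a = 0; heap: [0-8 ALLOC][9-30 FREE]
Op 6: a = realloc(a, 11) -> a = 0; heap: [0-10 ALLOC][11-30 FREE]
malloc(15): first-fit scan over [0-10 ALLOC][11-30 FREE] -> 11

Answer: 11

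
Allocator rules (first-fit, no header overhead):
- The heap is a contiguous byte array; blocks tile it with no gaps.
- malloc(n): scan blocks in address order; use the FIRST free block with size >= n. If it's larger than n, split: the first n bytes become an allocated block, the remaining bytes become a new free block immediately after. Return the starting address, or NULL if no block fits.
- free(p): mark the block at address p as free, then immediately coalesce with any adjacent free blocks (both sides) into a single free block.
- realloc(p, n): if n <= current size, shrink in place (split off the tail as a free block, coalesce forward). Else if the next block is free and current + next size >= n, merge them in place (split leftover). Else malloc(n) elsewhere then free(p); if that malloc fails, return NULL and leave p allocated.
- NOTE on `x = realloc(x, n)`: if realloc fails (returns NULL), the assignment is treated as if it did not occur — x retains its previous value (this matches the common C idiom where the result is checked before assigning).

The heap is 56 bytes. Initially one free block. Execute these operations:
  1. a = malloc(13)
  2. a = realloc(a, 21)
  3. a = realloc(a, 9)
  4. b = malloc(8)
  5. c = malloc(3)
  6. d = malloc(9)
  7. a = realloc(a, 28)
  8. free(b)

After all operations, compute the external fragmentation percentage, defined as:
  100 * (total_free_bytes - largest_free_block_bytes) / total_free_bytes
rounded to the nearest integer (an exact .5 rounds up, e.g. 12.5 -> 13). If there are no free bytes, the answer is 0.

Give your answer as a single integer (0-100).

Op 1: a = malloc(13) -> a = 0; heap: [0-12 ALLOC][13-55 FREE]
Op 2: a = realloc(a, 21) -> a = 0; heap: [0-20 ALLOC][21-55 FREE]
Op 3: a = realloc(a, 9) -> a = 0; heap: [0-8 ALLOC][9-55 FREE]
Op 4: b = malloc(8) -> b = 9; heap: [0-8 ALLOC][9-16 ALLOC][17-55 FREE]
Op 5: c = malloc(3) -> c = 17; heap: [0-8 ALLOC][9-16 ALLOC][17-19 ALLOC][20-55 FREE]
Op 6: d = malloc(9) -> d = 20; heap: [0-8 ALLOC][9-16 ALLOC][17-19 ALLOC][20-28 ALLOC][29-55 FREE]
Op 7: a = realloc(a, 28) -> NULL (a unchanged); heap: [0-8 ALLOC][9-16 ALLOC][17-19 ALLOC][20-28 ALLOC][29-55 FREE]
Op 8: free(b) -> (freed b); heap: [0-8 ALLOC][9-16 FREE][17-19 ALLOC][20-28 ALLOC][29-55 FREE]
Free blocks: [8 27] total_free=35 largest=27 -> 100*(35-27)/35 = 800/35 ≈ 22.857 -> rounds to 23

Answer: 23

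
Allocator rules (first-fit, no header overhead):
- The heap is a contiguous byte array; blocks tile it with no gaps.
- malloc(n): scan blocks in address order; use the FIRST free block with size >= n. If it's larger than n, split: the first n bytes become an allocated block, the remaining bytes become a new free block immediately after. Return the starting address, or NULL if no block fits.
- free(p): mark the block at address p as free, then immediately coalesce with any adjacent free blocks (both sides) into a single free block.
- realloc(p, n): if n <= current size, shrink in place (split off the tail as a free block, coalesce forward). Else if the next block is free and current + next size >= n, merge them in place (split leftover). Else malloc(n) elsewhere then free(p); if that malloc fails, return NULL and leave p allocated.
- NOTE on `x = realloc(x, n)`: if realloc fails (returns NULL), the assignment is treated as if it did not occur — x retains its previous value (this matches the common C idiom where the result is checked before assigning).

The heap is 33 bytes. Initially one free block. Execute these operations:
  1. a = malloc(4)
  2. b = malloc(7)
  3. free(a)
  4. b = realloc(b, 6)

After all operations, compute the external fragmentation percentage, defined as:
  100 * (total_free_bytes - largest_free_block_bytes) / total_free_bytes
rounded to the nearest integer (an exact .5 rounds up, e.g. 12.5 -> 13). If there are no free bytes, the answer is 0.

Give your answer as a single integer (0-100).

Answer: 15

Derivation:
Op 1: a = malloc(4) -> a = 0; heap: [0-3 ALLOC][4-32 FREE]
Op 2: b = malloc(7) -> b = 4; heap: [0-3 ALLOC][4-10 ALLOC][11-32 FREE]
Op 3: free(a) -> (freed a); heap: [0-3 FREE][4-10 ALLOC][11-32 FREE]
Op 4: b = realloc(b, 6) -> b = 4; heap: [0-3 FREE][4-9 ALLOC][10-32 FREE]
Free blocks: [4 23] total_free=27 largest=23 -> 100*(27-23)/27 = 400/27 ≈ 14.815 -> rounds to 15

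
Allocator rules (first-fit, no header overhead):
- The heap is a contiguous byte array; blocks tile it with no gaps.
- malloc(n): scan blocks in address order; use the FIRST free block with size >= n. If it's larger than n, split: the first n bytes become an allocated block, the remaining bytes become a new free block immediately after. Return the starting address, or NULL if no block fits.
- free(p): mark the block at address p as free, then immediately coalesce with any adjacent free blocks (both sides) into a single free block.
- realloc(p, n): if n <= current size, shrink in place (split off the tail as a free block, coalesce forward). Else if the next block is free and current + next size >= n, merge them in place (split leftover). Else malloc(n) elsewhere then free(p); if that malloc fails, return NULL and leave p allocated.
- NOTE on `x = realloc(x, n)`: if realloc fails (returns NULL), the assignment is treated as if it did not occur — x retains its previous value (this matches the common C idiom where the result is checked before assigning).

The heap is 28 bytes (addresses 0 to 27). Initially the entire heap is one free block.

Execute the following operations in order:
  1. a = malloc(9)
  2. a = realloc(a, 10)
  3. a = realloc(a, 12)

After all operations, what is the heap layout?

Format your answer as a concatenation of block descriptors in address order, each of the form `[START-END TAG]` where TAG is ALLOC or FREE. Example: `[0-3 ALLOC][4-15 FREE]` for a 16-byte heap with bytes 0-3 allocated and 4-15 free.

Answer: [0-11 ALLOC][12-27 FREE]

Derivation:
Op 1: a = malloc(9) -> a = 0; heap: [0-8 ALLOC][9-27 FREE]
Op 2: a = realloc(a, 10) -> a = 0; heap: [0-9 ALLOC][10-27 FREE]
Op 3: a = realloc(a, 12) -> a = 0; heap: [0-11 ALLOC][12-27 FREE]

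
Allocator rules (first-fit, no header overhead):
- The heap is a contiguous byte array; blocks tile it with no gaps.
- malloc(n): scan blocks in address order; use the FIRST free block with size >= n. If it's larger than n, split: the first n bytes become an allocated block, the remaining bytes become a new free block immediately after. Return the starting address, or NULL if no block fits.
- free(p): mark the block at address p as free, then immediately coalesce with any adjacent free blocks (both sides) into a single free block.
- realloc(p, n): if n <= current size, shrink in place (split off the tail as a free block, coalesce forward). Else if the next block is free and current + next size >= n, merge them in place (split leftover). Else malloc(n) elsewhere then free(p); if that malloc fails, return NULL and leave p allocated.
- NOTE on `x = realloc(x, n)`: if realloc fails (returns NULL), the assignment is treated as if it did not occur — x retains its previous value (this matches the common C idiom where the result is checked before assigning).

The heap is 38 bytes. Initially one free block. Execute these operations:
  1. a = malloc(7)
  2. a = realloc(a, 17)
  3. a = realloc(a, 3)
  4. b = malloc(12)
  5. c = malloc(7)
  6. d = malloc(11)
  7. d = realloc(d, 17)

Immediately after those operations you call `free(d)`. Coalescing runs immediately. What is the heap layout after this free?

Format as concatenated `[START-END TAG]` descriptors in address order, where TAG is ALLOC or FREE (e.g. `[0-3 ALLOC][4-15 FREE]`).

Answer: [0-2 ALLOC][3-14 ALLOC][15-21 ALLOC][22-37 FREE]

Derivation:
Op 1: a = malloc(7) -> a = 0; heap: [0-6 ALLOC][7-37 FREE]
Op 2: a = realloc(a, 17) -> a = 0; heap: [0-16 ALLOC][17-37 FREE]
Op 3: a = realloc(a, 3) -> a = 0; heap: [0-2 ALLOC][3-37 FREE]
Op 4: b = malloc(12) -> b = 3; heap: [0-2 ALLOC][3-14 ALLOC][15-37 FREE]
Op 5: c = malloc(7) -> c = 15; heap: [0-2 ALLOC][3-14 ALLOC][15-21 ALLOC][22-37 FREE]
Op 6: d = malloc(11) -> d = 22; heap: [0-2 ALLOC][3-14 ALLOC][15-21 ALLOC][22-32 ALLOC][33-37 FREE]
Op 7: d = realloc(d, 17) -> NULL (d unchanged); heap: [0-2 ALLOC][3-14 ALLOC][15-21 ALLOC][22-32 ALLOC][33-37 FREE]
free(d): d = 22 -> block [22-32 ALLOC]; mark free, coalesce with adjacent free neighbors -> [0-2 ALLOC][3-14 ALLOC][15-21 ALLOC][22-37 FREE]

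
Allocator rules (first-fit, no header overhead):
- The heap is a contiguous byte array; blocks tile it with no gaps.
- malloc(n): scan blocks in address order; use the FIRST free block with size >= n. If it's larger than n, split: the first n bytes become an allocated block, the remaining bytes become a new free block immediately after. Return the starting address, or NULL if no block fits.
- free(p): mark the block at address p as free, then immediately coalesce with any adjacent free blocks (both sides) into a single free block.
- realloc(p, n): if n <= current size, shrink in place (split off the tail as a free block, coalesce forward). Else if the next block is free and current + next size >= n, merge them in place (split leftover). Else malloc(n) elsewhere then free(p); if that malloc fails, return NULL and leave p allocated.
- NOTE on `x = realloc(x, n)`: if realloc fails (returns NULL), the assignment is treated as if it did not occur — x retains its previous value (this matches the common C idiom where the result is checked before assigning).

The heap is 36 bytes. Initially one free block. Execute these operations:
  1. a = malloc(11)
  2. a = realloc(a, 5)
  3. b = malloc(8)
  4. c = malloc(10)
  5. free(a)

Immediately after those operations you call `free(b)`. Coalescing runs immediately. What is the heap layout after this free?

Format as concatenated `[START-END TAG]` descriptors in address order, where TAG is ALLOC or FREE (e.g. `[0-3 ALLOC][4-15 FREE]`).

Answer: [0-12 FREE][13-22 ALLOC][23-35 FREE]

Derivation:
Op 1: a = malloc(11) -> a = 0; heap: [0-10 ALLOC][11-35 FREE]
Op 2: a = realloc(a, 5) -> a = 0; heap: [0-4 ALLOC][5-35 FREE]
Op 3: b = malloc(8) -> b = 5; heap: [0-4 ALLOC][5-12 ALLOC][13-35 FREE]
Op 4: c = malloc(10) -> c = 13; heap: [0-4 ALLOC][5-12 ALLOC][13-22 ALLOC][23-35 FREE]
Op 5: free(a) -> (freed a); heap: [0-4 FREE][5-12 ALLOC][13-22 ALLOC][23-35 FREE]
free(b): b = 5 -> block [5-12 ALLOC]; mark free, coalesce with adjacent free neighbors -> [0-12 FREE][13-22 ALLOC][23-35 FREE]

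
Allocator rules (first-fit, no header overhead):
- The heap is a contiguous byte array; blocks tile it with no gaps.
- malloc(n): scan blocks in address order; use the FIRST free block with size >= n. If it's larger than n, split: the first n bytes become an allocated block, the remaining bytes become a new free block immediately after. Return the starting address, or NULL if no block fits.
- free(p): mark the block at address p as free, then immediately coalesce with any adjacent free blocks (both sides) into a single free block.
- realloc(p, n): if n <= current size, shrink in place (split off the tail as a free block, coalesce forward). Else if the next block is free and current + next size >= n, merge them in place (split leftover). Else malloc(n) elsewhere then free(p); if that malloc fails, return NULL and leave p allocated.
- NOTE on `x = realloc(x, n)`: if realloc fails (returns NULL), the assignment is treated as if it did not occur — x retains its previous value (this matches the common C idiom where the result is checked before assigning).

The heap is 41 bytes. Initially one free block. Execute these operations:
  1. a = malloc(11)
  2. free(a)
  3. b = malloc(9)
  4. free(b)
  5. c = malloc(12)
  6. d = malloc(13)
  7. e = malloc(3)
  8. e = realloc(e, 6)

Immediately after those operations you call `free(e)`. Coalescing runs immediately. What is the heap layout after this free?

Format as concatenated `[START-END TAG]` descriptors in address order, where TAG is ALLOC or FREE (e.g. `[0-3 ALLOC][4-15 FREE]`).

Answer: [0-11 ALLOC][12-24 ALLOC][25-40 FREE]

Derivation:
Op 1: a = malloc(11) -> a = 0; heap: [0-10 ALLOC][11-40 FREE]
Op 2: free(a) -> (freed a); heap: [0-40 FREE]
Op 3: b = malloc(9) -> b = 0; heap: [0-8 ALLOC][9-40 FREE]
Op 4: free(b) -> (freed b); heap: [0-40 FREE]
Op 5: c = malloc(12) -> c = 0; heap: [0-11 ALLOC][12-40 FREE]
Op 6: d = malloc(13) -> d = 12; heap: [0-11 ALLOC][12-24 ALLOC][25-40 FREE]
Op 7: e = malloc(3) -> e = 25; heap: [0-11 ALLOC][12-24 ALLOC][25-27 ALLOC][28-40 FREE]
Op 8: e = realloc(e, 6) -> e = 25; heap: [0-11 ALLOC][12-24 ALLOC][25-30 ALLOC][31-40 FREE]
free(e): e = 25 -> block [25-30 ALLOC]; mark free, coalesce with adjacent free neighbors -> [0-11 ALLOC][12-24 ALLOC][25-40 FREE]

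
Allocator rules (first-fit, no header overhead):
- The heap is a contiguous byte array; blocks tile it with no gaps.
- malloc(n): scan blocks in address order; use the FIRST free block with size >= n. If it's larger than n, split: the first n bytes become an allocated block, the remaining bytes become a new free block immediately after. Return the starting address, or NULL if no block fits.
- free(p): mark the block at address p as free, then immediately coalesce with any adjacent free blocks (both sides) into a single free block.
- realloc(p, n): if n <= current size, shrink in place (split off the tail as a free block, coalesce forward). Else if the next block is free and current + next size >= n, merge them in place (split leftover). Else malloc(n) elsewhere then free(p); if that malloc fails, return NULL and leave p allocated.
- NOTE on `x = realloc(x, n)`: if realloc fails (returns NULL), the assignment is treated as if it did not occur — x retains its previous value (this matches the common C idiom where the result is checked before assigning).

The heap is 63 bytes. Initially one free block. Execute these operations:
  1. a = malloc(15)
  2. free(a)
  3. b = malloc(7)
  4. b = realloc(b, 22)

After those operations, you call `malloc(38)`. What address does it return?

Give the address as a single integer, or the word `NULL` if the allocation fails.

Op 1: a = malloc(15) -> a = 0; heap: [0-14 ALLOC][15-62 FREE]
Op 2: free(a) -> (freed a); heap: [0-62 FREE]
Op 3: b = malloc(7) -> b = 0; heap: [0-6 ALLOC][7-62 FREE]
Op 4: b = realloc(b, 22) -> b = 0; heap: [0-21 ALLOC][22-62 FREE]
malloc(38): first-fit scan over [0-21 ALLOC][22-62 FREE] -> 22

Answer: 22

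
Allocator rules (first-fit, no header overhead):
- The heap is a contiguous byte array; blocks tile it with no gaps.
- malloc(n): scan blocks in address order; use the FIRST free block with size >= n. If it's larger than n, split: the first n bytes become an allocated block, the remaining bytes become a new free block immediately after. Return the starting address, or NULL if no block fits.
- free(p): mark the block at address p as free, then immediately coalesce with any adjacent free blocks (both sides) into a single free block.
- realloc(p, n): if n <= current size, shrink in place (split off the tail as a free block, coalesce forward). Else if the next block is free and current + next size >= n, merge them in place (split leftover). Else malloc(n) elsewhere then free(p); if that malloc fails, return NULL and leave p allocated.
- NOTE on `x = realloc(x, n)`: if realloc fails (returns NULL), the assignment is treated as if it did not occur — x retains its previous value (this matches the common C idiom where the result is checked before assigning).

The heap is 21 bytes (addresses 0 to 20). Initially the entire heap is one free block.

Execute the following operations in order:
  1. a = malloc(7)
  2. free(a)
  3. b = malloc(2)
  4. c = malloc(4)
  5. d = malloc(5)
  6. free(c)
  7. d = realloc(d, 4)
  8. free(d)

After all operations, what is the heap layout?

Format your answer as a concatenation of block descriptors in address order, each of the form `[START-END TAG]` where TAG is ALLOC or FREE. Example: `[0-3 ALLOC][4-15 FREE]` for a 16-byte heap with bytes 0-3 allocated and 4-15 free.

Answer: [0-1 ALLOC][2-20 FREE]

Derivation:
Op 1: a = malloc(7) -> a = 0; heap: [0-6 ALLOC][7-20 FREE]
Op 2: free(a) -> (freed a); heap: [0-20 FREE]
Op 3: b = malloc(2) -> b = 0; heap: [0-1 ALLOC][2-20 FREE]
Op 4: c = malloc(4) -> c = 2; heap: [0-1 ALLOC][2-5 ALLOC][6-20 FREE]
Op 5: d = malloc(5) -> d = 6; heap: [0-1 ALLOC][2-5 ALLOC][6-10 ALLOC][11-20 FREE]
Op 6: free(c) -> (freed c); heap: [0-1 ALLOC][2-5 FREE][6-10 ALLOC][11-20 FREE]
Op 7: d = realloc(d, 4) -> d = 6; heap: [0-1 ALLOC][2-5 FREE][6-9 ALLOC][10-20 FREE]
Op 8: free(d) -> (freed d); heap: [0-1 ALLOC][2-20 FREE]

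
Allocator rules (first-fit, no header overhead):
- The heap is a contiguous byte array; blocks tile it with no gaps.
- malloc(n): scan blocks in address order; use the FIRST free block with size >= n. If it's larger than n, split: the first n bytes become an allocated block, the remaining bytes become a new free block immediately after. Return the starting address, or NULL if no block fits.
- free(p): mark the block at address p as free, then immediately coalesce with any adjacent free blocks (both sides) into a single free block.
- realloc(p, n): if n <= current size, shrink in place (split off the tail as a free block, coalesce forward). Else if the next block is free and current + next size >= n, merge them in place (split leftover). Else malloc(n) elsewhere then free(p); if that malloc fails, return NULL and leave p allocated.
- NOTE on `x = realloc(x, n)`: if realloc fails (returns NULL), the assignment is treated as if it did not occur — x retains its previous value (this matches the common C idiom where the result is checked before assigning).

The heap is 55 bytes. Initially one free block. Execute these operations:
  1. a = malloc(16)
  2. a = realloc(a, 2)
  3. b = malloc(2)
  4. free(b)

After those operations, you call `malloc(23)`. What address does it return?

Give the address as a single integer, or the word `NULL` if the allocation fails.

Op 1: a = malloc(16) -> a = 0; heap: [0-15 ALLOC][16-54 FREE]
Op 2: a = realloc(a, 2) -> a = 0; heap: [0-1 ALLOC][2-54 FREE]
Op 3: b = malloc(2) -> b = 2; heap: [0-1 ALLOC][2-3 ALLOC][4-54 FREE]
Op 4: free(b) -> (freed b); heap: [0-1 ALLOC][2-54 FREE]
malloc(23): first-fit scan over [0-1 ALLOC][2-54 FREE] -> 2

Answer: 2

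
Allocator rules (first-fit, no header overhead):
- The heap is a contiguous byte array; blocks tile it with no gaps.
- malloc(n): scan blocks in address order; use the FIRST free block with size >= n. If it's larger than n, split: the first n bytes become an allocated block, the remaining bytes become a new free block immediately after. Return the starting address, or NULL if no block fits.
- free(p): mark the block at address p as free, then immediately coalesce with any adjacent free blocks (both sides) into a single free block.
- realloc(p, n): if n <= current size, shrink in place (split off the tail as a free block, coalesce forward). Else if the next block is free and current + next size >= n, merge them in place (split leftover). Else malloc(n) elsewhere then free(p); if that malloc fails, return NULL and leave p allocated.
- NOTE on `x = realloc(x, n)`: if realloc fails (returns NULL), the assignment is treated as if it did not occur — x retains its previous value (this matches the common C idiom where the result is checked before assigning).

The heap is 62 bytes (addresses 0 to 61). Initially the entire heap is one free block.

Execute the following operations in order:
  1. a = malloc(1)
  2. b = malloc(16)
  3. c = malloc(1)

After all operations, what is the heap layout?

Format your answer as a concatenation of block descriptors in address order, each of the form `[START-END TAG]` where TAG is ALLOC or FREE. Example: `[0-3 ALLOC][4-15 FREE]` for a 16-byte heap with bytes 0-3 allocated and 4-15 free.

Op 1: a = malloc(1) -> a = 0; heap: [0-0 ALLOC][1-61 FREE]
Op 2: b = malloc(16) -> b = 1; heap: [0-0 ALLOC][1-16 ALLOC][17-61 FREE]
Op 3: c = malloc(1) -> c = 17; heap: [0-0 ALLOC][1-16 ALLOC][17-17 ALLOC][18-61 FREE]

Answer: [0-0 ALLOC][1-16 ALLOC][17-17 ALLOC][18-61 FREE]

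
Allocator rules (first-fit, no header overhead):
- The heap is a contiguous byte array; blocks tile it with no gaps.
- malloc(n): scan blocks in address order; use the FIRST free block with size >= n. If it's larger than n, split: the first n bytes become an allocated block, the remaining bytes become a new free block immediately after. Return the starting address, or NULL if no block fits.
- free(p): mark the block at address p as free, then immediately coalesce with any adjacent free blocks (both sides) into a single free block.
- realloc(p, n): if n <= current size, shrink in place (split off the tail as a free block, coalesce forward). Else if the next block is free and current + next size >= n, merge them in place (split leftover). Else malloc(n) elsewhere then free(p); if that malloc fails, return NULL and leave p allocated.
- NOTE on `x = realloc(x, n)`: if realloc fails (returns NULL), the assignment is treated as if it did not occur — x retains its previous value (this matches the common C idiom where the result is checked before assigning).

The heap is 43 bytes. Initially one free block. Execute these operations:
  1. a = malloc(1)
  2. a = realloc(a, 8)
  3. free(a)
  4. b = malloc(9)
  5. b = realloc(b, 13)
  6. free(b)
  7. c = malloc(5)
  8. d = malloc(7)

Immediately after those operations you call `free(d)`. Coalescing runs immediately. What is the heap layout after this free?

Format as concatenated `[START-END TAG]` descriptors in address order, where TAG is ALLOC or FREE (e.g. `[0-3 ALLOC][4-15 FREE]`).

Answer: [0-4 ALLOC][5-42 FREE]

Derivation:
Op 1: a = malloc(1) -> a = 0; heap: [0-0 ALLOC][1-42 FREE]
Op 2: a = realloc(a, 8) -> a = 0; heap: [0-7 ALLOC][8-42 FREE]
Op 3: free(a) -> (freed a); heap: [0-42 FREE]
Op 4: b = malloc(9) -> b = 0; heap: [0-8 ALLOC][9-42 FREE]
Op 5: b = realloc(b, 13) -> b = 0; heap: [0-12 ALLOC][13-42 FREE]
Op 6: free(b) -> (freed b); heap: [0-42 FREE]
Op 7: c = malloc(5) -> c = 0; heap: [0-4 ALLOC][5-42 FREE]
Op 8: d = malloc(7) -> d = 5; heap: [0-4 ALLOC][5-11 ALLOC][12-42 FREE]
free(d): d = 5 -> block [5-11 ALLOC]; mark free, coalesce with adjacent free neighbors -> [0-4 ALLOC][5-42 FREE]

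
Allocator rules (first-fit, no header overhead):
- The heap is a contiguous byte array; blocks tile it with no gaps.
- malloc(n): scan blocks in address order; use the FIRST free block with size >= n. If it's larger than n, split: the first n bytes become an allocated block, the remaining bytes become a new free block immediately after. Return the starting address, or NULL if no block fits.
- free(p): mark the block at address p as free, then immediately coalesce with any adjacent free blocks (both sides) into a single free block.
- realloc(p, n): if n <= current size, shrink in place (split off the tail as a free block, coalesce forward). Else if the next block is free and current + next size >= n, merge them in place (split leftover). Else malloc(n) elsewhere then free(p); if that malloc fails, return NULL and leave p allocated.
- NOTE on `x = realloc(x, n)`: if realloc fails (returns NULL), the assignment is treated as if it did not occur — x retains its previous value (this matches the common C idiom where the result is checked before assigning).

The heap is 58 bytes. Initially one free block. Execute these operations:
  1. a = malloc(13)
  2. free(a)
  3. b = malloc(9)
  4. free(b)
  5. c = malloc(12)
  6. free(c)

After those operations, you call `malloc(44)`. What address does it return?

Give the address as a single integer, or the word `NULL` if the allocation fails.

Answer: 0

Derivation:
Op 1: a = malloc(13) -> a = 0; heap: [0-12 ALLOC][13-57 FREE]
Op 2: free(a) -> (freed a); heap: [0-57 FREE]
Op 3: b = malloc(9) -> b = 0; heap: [0-8 ALLOC][9-57 FREE]
Op 4: free(b) -> (freed b); heap: [0-57 FREE]
Op 5: c = malloc(12) -> c = 0; heap: [0-11 ALLOC][12-57 FREE]
Op 6: free(c) -> (freed c); heap: [0-57 FREE]
malloc(44): first-fit scan over [0-57 FREE] -> 0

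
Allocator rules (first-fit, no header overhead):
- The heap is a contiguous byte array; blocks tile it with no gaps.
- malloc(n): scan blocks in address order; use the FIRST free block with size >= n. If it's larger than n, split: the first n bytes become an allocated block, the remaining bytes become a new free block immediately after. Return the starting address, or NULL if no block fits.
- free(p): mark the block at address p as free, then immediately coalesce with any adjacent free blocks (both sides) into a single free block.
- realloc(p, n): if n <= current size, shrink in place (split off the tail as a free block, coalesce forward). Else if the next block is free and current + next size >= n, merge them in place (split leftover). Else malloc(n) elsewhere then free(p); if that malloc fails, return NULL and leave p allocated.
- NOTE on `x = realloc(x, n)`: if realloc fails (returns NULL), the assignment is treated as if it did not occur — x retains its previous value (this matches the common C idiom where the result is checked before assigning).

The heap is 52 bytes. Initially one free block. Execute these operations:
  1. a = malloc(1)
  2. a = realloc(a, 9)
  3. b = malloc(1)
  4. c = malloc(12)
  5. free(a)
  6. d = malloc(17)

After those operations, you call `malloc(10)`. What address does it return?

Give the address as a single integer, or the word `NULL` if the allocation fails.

Answer: 39

Derivation:
Op 1: a = malloc(1) -> a = 0; heap: [0-0 ALLOC][1-51 FREE]
Op 2: a = realloc(a, 9) -> a = 0; heap: [0-8 ALLOC][9-51 FREE]
Op 3: b = malloc(1) -> b = 9; heap: [0-8 ALLOC][9-9 ALLOC][10-51 FREE]
Op 4: c = malloc(12) -> c = 10; heap: [0-8 ALLOC][9-9 ALLOC][10-21 ALLOC][22-51 FREE]
Op 5: free(a) -> (freed a); heap: [0-8 FREE][9-9 ALLOC][10-21 ALLOC][22-51 FREE]
Op 6: d = malloc(17) -> d = 22; heap: [0-8 FREE][9-9 ALLOC][10-21 ALLOC][22-38 ALLOC][39-51 FREE]
malloc(10): first-fit scan over [0-8 FREE][9-9 ALLOC][10-21 ALLOC][22-38 ALLOC][39-51 FREE] -> 39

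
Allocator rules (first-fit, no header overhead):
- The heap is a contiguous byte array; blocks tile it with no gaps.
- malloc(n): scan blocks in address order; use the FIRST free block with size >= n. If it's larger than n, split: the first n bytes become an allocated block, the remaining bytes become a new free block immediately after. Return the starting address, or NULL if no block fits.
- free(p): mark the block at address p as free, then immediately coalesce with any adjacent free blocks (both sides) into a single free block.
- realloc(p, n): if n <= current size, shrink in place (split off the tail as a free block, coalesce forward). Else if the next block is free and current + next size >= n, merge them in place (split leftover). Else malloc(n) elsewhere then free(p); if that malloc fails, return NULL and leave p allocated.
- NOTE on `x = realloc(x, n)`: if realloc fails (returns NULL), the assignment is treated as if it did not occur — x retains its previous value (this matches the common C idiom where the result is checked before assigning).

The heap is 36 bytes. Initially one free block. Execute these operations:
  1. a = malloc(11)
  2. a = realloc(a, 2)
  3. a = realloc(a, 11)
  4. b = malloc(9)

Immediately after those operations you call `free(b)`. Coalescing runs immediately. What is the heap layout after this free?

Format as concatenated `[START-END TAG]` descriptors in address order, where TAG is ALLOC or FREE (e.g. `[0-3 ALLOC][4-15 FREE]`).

Op 1: a = malloc(11) -> a = 0; heap: [0-10 ALLOC][11-35 FREE]
Op 2: a = realloc(a, 2) -> a = 0; heap: [0-1 ALLOC][2-35 FREE]
Op 3: a = realloc(a, 11) -> a = 0; heap: [0-10 ALLOC][11-35 FREE]
Op 4: b = malloc(9) -> b = 11; heap: [0-10 ALLOC][11-19 ALLOC][20-35 FREE]
free(b): b = 11 -> block [11-19 ALLOC]; mark free, coalesce with adjacent free neighbors -> [0-10 ALLOC][11-35 FREE]

Answer: [0-10 ALLOC][11-35 FREE]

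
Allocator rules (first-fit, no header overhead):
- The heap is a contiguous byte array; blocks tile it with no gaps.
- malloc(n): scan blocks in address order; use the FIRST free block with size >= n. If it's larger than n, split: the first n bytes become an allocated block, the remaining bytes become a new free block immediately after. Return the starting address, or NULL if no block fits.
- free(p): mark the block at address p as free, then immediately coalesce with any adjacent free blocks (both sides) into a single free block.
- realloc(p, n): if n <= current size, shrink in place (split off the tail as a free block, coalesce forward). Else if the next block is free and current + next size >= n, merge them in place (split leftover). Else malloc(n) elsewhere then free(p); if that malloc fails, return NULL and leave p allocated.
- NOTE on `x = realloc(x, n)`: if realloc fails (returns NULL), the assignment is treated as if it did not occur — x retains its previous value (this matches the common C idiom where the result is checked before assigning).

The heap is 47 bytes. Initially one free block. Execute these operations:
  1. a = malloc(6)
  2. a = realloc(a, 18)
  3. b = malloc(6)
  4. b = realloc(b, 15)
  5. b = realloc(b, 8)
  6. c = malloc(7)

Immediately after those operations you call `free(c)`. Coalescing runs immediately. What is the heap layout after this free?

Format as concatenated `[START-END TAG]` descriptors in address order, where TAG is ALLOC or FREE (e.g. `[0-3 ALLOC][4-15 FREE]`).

Op 1: a = malloc(6) -> a = 0; heap: [0-5 ALLOC][6-46 FREE]
Op 2: a = realloc(a, 18) -> a = 0; heap: [0-17 ALLOC][18-46 FREE]
Op 3: b = malloc(6) -> b = 18; heap: [0-17 ALLOC][18-23 ALLOC][24-46 FREE]
Op 4: b = realloc(b, 15) -> b = 18; heap: [0-17 ALLOC][18-32 ALLOC][33-46 FREE]
Op 5: b = realloc(b, 8) -> b = 18; heap: [0-17 ALLOC][18-25 ALLOC][26-46 FREE]
Op 6: c = malloc(7) -> c = 26; heap: [0-17 ALLOC][18-25 ALLOC][26-32 ALLOC][33-46 FREE]
free(c): c = 26 -> block [26-32 ALLOC]; mark free, coalesce with adjacent free neighbors -> [0-17 ALLOC][18-25 ALLOC][26-46 FREE]

Answer: [0-17 ALLOC][18-25 ALLOC][26-46 FREE]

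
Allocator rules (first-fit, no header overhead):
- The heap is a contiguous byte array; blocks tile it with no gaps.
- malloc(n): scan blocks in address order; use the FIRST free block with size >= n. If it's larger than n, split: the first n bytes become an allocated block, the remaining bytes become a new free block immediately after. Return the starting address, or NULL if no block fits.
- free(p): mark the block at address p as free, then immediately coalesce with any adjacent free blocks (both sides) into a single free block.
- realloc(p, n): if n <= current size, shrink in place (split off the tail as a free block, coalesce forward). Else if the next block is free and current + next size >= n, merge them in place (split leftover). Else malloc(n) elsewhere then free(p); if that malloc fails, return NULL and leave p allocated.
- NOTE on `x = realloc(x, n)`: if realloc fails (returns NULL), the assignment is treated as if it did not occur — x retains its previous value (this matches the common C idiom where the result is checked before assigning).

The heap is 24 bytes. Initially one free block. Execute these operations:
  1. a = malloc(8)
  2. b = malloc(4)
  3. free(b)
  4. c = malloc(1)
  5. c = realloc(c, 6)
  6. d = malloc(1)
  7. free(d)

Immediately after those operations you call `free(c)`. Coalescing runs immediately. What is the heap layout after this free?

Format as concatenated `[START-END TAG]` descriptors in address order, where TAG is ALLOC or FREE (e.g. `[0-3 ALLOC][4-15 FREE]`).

Answer: [0-7 ALLOC][8-23 FREE]

Derivation:
Op 1: a = malloc(8) -> a = 0; heap: [0-7 ALLOC][8-23 FREE]
Op 2: b = malloc(4) -> b = 8; heap: [0-7 ALLOC][8-11 ALLOC][12-23 FREE]
Op 3: free(b) -> (freed b); heap: [0-7 ALLOC][8-23 FREE]
Op 4: c = malloc(1) -> c = 8; heap: [0-7 ALLOC][8-8 ALLOC][9-23 FREE]
Op 5: c = realloc(c, 6) -> c = 8; heap: [0-7 ALLOC][8-13 ALLOC][14-23 FREE]
Op 6: d = malloc(1) -> d = 14; heap: [0-7 ALLOC][8-13 ALLOC][14-14 ALLOC][15-23 FREE]
Op 7: free(d) -> (freed d); heap: [0-7 ALLOC][8-13 ALLOC][14-23 FREE]
free(c): c = 8 -> block [8-13 ALLOC]; mark free, coalesce with adjacent free neighbors -> [0-7 ALLOC][8-23 FREE]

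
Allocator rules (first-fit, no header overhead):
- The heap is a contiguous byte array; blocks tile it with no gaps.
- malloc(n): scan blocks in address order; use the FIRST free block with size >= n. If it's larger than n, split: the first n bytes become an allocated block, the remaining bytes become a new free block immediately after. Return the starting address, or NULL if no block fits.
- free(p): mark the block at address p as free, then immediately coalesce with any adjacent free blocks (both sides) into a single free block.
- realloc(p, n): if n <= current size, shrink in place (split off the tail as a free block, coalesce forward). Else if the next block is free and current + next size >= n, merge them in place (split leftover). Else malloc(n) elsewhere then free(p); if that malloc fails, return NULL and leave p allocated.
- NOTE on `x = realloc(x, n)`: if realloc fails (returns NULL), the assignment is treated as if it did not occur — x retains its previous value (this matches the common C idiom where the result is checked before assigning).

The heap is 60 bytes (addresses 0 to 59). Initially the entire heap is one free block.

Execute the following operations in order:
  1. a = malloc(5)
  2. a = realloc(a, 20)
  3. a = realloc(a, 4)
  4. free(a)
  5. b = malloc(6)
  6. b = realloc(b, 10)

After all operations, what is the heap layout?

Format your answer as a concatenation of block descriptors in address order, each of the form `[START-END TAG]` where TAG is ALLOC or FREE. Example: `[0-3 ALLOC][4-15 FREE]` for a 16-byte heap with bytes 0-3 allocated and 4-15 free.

Op 1: a = malloc(5) -> a = 0; heap: [0-4 ALLOC][5-59 FREE]
Op 2: a = realloc(a, 20) -> a = 0; heap: [0-19 ALLOC][20-59 FREE]
Op 3: a = realloc(a, 4) -> a = 0; heap: [0-3 ALLOC][4-59 FREE]
Op 4: free(a) -> (freed a); heap: [0-59 FREE]
Op 5: b = malloc(6) -> b = 0; heap: [0-5 ALLOC][6-59 FREE]
Op 6: b = realloc(b, 10) -> b = 0; heap: [0-9 ALLOC][10-59 FREE]

Answer: [0-9 ALLOC][10-59 FREE]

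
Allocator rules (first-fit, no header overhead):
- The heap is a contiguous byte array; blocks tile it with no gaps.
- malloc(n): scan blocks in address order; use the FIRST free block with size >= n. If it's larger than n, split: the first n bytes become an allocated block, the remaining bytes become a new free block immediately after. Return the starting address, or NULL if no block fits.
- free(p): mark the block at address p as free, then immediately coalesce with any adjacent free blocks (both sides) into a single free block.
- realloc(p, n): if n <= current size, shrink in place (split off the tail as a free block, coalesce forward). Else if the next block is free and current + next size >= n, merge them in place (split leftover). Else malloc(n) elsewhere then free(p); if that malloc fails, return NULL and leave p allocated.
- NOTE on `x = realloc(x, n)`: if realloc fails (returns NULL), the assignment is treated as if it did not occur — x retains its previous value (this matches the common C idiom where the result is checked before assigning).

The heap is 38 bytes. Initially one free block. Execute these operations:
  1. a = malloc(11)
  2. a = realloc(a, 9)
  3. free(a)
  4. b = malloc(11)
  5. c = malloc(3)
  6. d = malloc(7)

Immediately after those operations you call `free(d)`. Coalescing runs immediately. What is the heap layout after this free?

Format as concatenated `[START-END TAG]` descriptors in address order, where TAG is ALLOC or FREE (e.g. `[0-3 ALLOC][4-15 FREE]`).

Answer: [0-10 ALLOC][11-13 ALLOC][14-37 FREE]

Derivation:
Op 1: a = malloc(11) -> a = 0; heap: [0-10 ALLOC][11-37 FREE]
Op 2: a = realloc(a, 9) -> a = 0; heap: [0-8 ALLOC][9-37 FREE]
Op 3: free(a) -> (freed a); heap: [0-37 FREE]
Op 4: b = malloc(11) -> b = 0; heap: [0-10 ALLOC][11-37 FREE]
Op 5: c = malloc(3) -> c = 11; heap: [0-10 ALLOC][11-13 ALLOC][14-37 FREE]
Op 6: d = malloc(7) -> d = 14; heap: [0-10 ALLOC][11-13 ALLOC][14-20 ALLOC][21-37 FREE]
free(d): d = 14 -> block [14-20 ALLOC]; mark free, coalesce with adjacent free neighbors -> [0-10 ALLOC][11-13 ALLOC][14-37 FREE]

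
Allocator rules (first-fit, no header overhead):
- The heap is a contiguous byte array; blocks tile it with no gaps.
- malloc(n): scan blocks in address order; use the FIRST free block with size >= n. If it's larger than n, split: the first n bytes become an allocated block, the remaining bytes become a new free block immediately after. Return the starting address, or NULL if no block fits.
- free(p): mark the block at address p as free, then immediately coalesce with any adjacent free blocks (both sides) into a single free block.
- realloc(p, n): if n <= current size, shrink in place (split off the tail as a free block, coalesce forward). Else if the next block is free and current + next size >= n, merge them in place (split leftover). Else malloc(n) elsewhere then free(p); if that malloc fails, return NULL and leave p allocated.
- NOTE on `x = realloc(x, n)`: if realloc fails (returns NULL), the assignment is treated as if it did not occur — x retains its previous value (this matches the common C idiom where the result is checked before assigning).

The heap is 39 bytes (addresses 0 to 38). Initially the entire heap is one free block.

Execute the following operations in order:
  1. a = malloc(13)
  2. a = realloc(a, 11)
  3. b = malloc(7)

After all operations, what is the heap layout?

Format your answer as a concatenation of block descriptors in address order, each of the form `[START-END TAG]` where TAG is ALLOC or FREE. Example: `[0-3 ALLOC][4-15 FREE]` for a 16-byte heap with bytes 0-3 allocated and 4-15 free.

Op 1: a = malloc(13) -> a = 0; heap: [0-12 ALLOC][13-38 FREE]
Op 2: a = realloc(a, 11) -> a = 0; heap: [0-10 ALLOC][11-38 FREE]
Op 3: b = malloc(7) -> b = 11; heap: [0-10 ALLOC][11-17 ALLOC][18-38 FREE]

Answer: [0-10 ALLOC][11-17 ALLOC][18-38 FREE]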